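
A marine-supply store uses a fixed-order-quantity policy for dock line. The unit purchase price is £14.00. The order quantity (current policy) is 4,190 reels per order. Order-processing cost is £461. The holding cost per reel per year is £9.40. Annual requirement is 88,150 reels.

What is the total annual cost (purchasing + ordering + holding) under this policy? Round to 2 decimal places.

£1,263,491.60

Ordering: D/Q × S = 88,150/4,190 × £461 = £9,698.60
Holding:  Q/2 × H = 4,190/2 × £9.4 = £19,693.00
Purchase cost = D·C = 88,150 × 14 = £1,234,100.00
Total = £9,698.60 + £19,693.00 + £1,234,100.00 = £1,263,491.60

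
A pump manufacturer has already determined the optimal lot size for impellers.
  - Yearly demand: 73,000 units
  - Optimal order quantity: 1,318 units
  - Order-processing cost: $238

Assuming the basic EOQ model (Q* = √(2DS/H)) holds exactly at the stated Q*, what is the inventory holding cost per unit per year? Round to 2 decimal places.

Since Q* = (2DS/H)^½, squaring gives Q*²·H = 2DS.
H = 2DS / Q² = 2 × 73,000 × 238 / 1,318² = 20.0032

$20.00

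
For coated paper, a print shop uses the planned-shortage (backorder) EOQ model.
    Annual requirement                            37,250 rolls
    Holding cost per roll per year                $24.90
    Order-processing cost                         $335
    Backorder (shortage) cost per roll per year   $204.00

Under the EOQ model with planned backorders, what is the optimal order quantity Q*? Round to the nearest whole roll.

Q* = √(2DS/H) · √((H + b)/b)
   = √(2 × 37,250 × 335 / 24.9) · √((24.9 + 204) / 204)
   = 1,001.154 × 1.0593 ≈ 1,060.50

1,060 rolls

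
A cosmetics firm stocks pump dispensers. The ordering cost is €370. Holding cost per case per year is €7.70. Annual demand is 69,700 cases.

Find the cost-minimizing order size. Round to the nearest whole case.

2,588 cases

2DS/H = 2·69,700·370/7.7 = 6,698,441.56
EOQ = √6,698,441.56 ≈ 2,588.13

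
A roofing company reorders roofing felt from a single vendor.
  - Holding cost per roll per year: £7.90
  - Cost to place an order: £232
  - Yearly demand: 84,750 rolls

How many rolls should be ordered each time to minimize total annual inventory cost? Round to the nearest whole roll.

2,231 rolls

EOQ = √(2DS/H) = √(2 × 84,750 × 232 / 7.9)
    = √(4,977,721.52) ≈ 2,231.08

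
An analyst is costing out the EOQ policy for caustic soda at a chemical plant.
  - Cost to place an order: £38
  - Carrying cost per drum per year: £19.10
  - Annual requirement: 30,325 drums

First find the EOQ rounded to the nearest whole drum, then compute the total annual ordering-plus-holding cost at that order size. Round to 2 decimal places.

2DS/H = 2·30,325·38/19.1 = 120,664.92
EOQ = √120,664.92 ≈ 347.37 → Q = 347 drums
Orders/yr = 30,325/347 = 87.392; ordering cost = 87.392 × £38 = £3,320.89
Average inventory = 347/2 = 173.5; holding cost = 173.5 × £19.1 = £3,313.85
Total = £3,320.89 + £3,313.85 = £6,634.74

£6,634.74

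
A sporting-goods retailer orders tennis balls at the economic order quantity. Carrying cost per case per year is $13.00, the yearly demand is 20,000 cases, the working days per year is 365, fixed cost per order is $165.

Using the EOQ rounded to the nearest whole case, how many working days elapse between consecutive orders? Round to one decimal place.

EOQ = √(2DS/H) = √(2 × 20,000 × 165 / 13)
    = √(507,692.31) ≈ 712.53 → Q = 713 cases
Days between orders = 365 / (D/Q) = 365 / 28.050 ≈ 13.012

13.0 days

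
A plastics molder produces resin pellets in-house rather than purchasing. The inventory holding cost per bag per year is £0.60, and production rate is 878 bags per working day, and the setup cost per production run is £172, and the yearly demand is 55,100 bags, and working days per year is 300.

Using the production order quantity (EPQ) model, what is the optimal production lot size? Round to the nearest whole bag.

d = 55,100/300 = 183.6667 bags/day;  effective holding cost H(1 − d/p) = 0.6·(1 − 183.6667/878) = 0.47449
Q* = √(2DS / H_eff) = √(2·55,100·172 / 0.47449) ≈ 6,320.37

6,320 bags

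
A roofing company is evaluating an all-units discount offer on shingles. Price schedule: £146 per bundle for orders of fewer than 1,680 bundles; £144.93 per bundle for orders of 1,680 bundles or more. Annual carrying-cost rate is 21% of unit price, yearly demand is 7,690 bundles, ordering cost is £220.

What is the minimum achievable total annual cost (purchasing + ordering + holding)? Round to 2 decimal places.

£1,132,925.34

H₁ = 21%×£146 = £30.6600;  H₂ = 21%×£144.93 = £30.4353
EOQ₁ = √(2×7,690×220/30.6600) = 332.20  (< 1,680, feasible at tier 1)
EOQ₂ = √(2×7,690×220/30.4353) = 333.43  (< 1,680 → use Q = 1,680 at tier-2 price)
TC(tier 1 (EOQ₁), Q≈332.2) = £1,132,925.34
TC(tier 2, Q≈1,680.0) = £1,141,084.38
Minimum at tier 1 (EOQ₁): £1,132,925.34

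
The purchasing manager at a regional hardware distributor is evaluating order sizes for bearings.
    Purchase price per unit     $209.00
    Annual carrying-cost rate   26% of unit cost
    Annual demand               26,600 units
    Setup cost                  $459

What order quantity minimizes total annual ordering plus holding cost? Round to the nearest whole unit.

Holding cost per unit per year: H = 26% × $209 = $54.3400
Optimal lot size Q* = (2 × 26,600 × $459 / $54.34)^½ ≈ 670.35

670 units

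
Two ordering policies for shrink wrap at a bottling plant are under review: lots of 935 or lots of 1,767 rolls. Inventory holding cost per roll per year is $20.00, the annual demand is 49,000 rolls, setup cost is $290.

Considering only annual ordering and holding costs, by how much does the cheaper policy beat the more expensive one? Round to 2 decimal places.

For each Q, cost = (D/Q)·S + (Q/2)·H.
TC(935) = (49,000/935)×290 + (935/2)×20 = $24,547.86
TC(1,767) = (49,000/1,767)×290 + (1,767/2)×20 = $25,711.88
Lots of 935 are cheaper by $1,164.02.

$1,164.02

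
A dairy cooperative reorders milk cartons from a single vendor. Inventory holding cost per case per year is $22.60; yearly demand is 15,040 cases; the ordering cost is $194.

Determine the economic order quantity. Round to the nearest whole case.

EOQ = √(2DS/H) = √(2 × 15,040 × 194 / 22.6)
    = √(258,208.85) ≈ 508.14

508 cases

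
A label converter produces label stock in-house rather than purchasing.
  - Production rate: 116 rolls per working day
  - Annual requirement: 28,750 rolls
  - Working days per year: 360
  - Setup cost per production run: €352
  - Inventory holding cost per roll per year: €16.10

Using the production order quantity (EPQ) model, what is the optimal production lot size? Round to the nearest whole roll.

d = 28,750/360 = 79.8611 rolls/day;  effective holding cost H(1 − d/p) = 16.1·(1 − 79.8611/116) = 5.01583
Q* = √(2DS / H_eff) = √(2·28,750·352 / 5.01583) ≈ 2,008.79

2,009 rolls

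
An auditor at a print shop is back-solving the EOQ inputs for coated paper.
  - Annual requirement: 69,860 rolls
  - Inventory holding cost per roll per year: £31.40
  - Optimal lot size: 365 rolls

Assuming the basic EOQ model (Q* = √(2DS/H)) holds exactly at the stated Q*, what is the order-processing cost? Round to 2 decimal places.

Since Q* = (2DS/H)^½, squaring gives Q*²·H = 2DS.
S = Q²H / (2D) = 365² × 31.4 / (2 × 69,860) = 29.9403

£29.94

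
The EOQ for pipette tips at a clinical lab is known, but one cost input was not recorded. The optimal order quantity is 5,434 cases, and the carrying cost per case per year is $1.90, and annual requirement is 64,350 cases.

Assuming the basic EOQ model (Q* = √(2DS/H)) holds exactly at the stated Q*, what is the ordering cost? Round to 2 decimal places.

From Q* = √(2DS/H) ⇒ Q*² = 2DS/H.
S = Q²H / (2D) = 5,434² × 1.9 / (2 × 64,350) = 435.9276

$435.93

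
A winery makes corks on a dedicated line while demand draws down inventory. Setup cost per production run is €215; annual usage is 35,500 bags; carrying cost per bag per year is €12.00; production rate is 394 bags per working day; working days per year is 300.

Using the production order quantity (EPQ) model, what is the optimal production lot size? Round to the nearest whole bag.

1,348 bags

d = 35,500/300 = 118.3333 bags/day;  effective holding cost H(1 − d/p) = 12·(1 − 118.3333/394) = 8.39594
Q* = √(2DS / H_eff) = √(2·35,500·215 / 8.39594) ≈ 1,348.38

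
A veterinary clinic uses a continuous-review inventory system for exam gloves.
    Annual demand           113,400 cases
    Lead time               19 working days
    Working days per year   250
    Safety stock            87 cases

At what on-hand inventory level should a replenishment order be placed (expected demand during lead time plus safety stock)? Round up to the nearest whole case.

Daily demand d = 113,400 / 250 = 453.600 cases/day
Demand during lead time = 453.600 × 19 = 8,618.40
Reorder point = 8,618.40 + 87 = 8,705.40 → round up

8,706 cases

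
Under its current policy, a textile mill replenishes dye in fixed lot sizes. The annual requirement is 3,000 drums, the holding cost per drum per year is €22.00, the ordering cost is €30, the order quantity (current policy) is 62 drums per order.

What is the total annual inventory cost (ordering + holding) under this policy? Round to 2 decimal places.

€2,133.61

Orders/yr = 3,000/62 = 48.387; ordering cost = 48.387 × €30 = €1,451.61
Average inventory = 62/2 = 31; holding cost = 31 × €22 = €682.00
Total = €1,451.61 + €682.00 = €2,133.61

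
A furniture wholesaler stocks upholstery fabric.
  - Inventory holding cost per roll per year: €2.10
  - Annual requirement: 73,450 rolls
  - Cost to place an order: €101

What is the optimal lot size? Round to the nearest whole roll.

2,658 rolls

Optimal lot size Q* = (2 × 73,450 × €101 / €2.1)^½ ≈ 2,658.04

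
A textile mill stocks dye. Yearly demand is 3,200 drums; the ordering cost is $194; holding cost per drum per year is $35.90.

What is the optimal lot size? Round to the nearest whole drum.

2DS/H = 2·3,200·194/35.9 = 34,584.96
EOQ = √34,584.96 ≈ 185.97

186 drums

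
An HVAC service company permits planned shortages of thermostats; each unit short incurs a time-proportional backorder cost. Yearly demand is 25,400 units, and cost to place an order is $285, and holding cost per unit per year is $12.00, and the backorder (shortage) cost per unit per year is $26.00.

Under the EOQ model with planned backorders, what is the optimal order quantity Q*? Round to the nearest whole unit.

Basic EOQ = √(2·25,400·285/12) = 1,098.408
Backorder adjustment √((H+b)/b) = √((12+26)/26) = 1.2089
Q* = 1,098.408 × 1.2089 ≈ 1,327.91

1,328 units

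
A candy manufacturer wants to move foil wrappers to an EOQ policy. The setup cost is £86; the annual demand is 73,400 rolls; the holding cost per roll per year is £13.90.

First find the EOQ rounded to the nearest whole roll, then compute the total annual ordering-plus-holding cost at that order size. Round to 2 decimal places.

Q* = √(2·D·S / H) = √(2·73,400·86 / 13.9) = √908,259.0 ≈ 953.03 → Q = 953 rolls
Orders/yr = 73,400/953 = 77.020; ordering cost = 77.020 × £86 = £6,623.71
Average inventory = 953/2 = 476.5; holding cost = 476.5 × £13.9 = £6,623.35
Total = £6,623.71 + £6,623.35 = £13,247.06

£13,247.06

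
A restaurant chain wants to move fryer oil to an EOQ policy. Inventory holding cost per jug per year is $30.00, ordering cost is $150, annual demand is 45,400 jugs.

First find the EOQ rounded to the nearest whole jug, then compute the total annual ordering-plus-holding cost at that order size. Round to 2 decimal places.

Optimal lot size Q* = (2 × 45,400 × $150 / $30)^½ ≈ 673.80 → Q = 674 jugs
Ordering: D/Q × S = 45,400/674 × $150 = $10,103.86
Holding:  Q/2 × H = 674/2 × $30 = $10,110.00
Total = $10,103.86 + $10,110.00 = $20,213.86

$20,213.86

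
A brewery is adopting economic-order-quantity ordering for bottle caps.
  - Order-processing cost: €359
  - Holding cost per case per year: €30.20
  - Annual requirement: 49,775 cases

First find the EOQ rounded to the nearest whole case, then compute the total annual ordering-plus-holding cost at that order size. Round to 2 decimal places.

Q* = √(2·D·S / H) = √(2·49,775·359 / 30.2) = √1,183,392.4 ≈ 1,087.84 → Q = 1,088 cases
Annual ordering cost = (D/Q)·S = (49,775/1,088) × 359 = €16,423.92
Annual holding cost  = (Q/2)·H = (1,088/2) × 30.2 = €16,428.80
Total = €16,423.92 + €16,428.80 = €32,852.72

€32,852.72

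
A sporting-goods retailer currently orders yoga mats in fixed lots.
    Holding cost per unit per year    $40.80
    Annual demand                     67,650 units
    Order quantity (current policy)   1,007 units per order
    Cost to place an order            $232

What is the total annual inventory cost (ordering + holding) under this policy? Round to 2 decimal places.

Ordering: D/Q × S = 67,650/1,007 × $232 = $15,585.70
Holding:  Q/2 × H = 1,007/2 × $40.8 = $20,542.80
Total = $15,585.70 + $20,542.80 = $36,128.50

$36,128.50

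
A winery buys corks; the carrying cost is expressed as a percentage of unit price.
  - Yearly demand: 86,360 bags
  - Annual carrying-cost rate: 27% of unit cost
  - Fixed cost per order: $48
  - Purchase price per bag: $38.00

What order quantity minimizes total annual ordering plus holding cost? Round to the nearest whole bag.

899 bags

H = i·C = 0.27 × $38 = $10.2600 per bag-year
EOQ = √(2DS/H) = √(2 × 86,360 × 48 / 10.26)
    = √(808,046.78) ≈ 898.91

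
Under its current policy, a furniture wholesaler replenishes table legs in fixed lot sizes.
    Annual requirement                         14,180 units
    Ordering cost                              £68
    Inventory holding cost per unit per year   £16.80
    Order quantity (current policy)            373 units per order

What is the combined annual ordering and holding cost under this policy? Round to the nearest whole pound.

£5,718

Annual ordering cost = (D/Q)·S = (14,180/373) × 68 = £2,585.09
Annual holding cost  = (Q/2)·H = (373/2) × 16.8 = £3,133.20
Total = £2,585.09 + £3,133.20 = £5,718.29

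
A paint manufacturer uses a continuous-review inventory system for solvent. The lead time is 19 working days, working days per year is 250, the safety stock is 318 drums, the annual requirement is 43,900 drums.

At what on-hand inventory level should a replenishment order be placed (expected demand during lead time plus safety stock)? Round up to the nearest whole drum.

Daily demand d = 43,900 / 250 = 175.600 drums/day
Demand during lead time = 175.600 × 19 = 3,336.40
Reorder point = 3,336.40 + 318 = 3,654.40 → round up

3,655 drums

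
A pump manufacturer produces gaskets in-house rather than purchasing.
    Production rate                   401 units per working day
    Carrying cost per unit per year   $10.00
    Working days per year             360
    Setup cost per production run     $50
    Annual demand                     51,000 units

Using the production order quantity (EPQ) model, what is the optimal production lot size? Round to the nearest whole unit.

Daily demand d = 51,000/360 = 141.667; p = 401; 1 − d/p = 0.64672
EPQ = √(2DS / (H(1 − d/p)))
    = √(2 × 51,000 × 50 / (10 × 0.64672)) ≈ 888.03

888 units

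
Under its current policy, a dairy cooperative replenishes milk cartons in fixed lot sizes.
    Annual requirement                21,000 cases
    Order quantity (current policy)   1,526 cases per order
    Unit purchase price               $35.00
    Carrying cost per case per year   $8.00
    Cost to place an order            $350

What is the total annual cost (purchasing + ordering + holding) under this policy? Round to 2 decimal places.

$745,920.51

Orders/yr = 21,000/1,526 = 13.761; ordering cost = 13.761 × $350 = $4,816.51
Average inventory = 1,526/2 = 763; holding cost = 763 × $8 = $6,104.00
Purchase cost = D·C = 21,000 × 35 = $735,000.00
Total = $4,816.51 + $6,104.00 + $735,000.00 = $745,920.51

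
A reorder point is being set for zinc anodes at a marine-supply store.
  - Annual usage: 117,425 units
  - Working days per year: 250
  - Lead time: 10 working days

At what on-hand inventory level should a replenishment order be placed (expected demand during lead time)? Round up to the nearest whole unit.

4,697 units

Daily demand d = 117,425 / 250 = 469.700 units/day
Demand during lead time = 469.700 × 10 = 4,697.00
Reorder point = 4,697.00 → round up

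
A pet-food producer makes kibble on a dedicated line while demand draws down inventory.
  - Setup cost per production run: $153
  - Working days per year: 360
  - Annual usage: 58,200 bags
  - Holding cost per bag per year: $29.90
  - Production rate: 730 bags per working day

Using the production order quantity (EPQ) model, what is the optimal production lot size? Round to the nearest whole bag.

d = 58,200/360 = 161.6667 bags/day;  effective holding cost H(1 − d/p) = 29.9·(1 − 161.6667/730) = 23.27831
Q* = √(2DS / H_eff) = √(2·58,200·153 / 23.27831) ≈ 874.67

875 bags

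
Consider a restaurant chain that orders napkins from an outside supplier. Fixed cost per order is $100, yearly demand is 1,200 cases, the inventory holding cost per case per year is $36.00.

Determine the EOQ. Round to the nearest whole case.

EOQ = √(2DS/H) = √(2 × 1,200 × 100 / 36)
    = √(6,666.67) ≈ 81.65

82 cases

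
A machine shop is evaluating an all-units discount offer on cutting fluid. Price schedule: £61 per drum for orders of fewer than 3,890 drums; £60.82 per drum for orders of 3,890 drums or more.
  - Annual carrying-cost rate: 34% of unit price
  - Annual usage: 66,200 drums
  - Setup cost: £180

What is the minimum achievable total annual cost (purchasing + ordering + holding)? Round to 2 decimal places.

H₁ = 34%×£61 = £20.7400;  H₂ = 34%×£60.82 = £20.6788
EOQ₁ = √(2×66,200×180/20.7400) = 1,071.95  (< 3,890, feasible at tier 1)
EOQ₂ = √(2×66,200×180/20.6788) = 1,073.54  (< 3,890 → use Q = 3,890 at tier-2 price)
TC(tier 1 (EOQ₁), Q≈1,072.0) = £4,060,432.31
TC(tier 2, Q≈3,890.0) = £4,069,567.51
Minimum at tier 1 (EOQ₁): £4,060,432.31

£4,060,432.31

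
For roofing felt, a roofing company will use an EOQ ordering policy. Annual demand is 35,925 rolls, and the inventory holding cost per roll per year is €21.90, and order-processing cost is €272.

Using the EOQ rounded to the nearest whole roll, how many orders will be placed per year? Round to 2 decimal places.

38.02 orders per year

Optimal lot size Q* = (2 × 35,925 × €272 / €21.9)^½ ≈ 944.66 → Q = 945
Orders per year = D/Q = 35,925 / 945 = 38.016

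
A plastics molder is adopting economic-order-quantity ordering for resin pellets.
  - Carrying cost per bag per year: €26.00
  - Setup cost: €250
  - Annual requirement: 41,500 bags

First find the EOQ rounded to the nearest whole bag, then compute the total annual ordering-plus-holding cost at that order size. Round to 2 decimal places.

2DS/H = 2·41,500·250/26 = 798,076.92
EOQ = √798,076.92 ≈ 893.35 → Q = 893 bags
Annual ordering cost = (D/Q)·S = (41,500/893) × 250 = €11,618.14
Annual holding cost  = (Q/2)·H = (893/2) × 26 = €11,609.00
Total = €11,618.14 + €11,609.00 = €23,227.14

€23,227.14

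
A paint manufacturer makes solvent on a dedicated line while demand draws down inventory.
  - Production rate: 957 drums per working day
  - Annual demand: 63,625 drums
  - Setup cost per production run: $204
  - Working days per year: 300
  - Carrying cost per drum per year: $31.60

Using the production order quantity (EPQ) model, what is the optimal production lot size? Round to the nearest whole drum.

1,027 drums

Daily demand d = 63,625/300 = 212.083; p = 957; 1 − d/p = 0.77839
EPQ = √(2DS / (H(1 − d/p)))
    = √(2 × 63,625 × 204 / (31.6 × 0.77839)) ≈ 1,027.31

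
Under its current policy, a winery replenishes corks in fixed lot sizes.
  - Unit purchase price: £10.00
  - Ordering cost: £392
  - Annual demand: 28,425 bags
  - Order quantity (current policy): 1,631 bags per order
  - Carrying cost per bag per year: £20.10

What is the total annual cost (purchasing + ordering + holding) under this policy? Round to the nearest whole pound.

£307,473

Ordering: D/Q × S = 28,425/1,631 × £392 = £6,831.76
Holding:  Q/2 × H = 1,631/2 × £20.1 = £16,391.55
Purchase cost = D·C = 28,425 × 10 = £284,250.00
Total = £6,831.76 + £16,391.55 + £284,250.00 = £307,473.31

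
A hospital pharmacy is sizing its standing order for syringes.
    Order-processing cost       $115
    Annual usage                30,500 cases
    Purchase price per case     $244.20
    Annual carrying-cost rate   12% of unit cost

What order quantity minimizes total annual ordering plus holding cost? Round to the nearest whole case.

489 cases

Carrying cost H = $244.2 × 12% = $29.3040/case/yr
Optimal lot size Q* = (2 × 30,500 × $115 / $29.304)^½ ≈ 489.27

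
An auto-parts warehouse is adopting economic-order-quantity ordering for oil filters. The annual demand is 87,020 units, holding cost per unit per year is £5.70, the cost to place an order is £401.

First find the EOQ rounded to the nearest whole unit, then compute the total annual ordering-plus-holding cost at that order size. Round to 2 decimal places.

£19,945.01

2DS/H = 2·87,020·401/5.7 = 12,243,866.67
EOQ = √12,243,866.67 ≈ 3,499.12 → Q = 3,499 units
Annual ordering cost = (D/Q)·S = (87,020/3,499) × 401 = £9,972.86
Annual holding cost  = (Q/2)·H = (3,499/2) × 5.7 = £9,972.15
Total = £9,972.86 + £9,972.15 = £19,945.01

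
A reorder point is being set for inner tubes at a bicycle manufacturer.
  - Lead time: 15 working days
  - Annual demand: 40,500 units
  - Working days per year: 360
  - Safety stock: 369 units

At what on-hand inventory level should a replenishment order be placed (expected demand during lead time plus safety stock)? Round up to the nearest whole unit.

Daily demand d = 40,500 / 360 = 112.500 units/day
Demand during lead time = 112.500 × 15 = 1,687.50
Reorder point = 1,687.50 + 369 = 2,056.50 → round up

2,057 units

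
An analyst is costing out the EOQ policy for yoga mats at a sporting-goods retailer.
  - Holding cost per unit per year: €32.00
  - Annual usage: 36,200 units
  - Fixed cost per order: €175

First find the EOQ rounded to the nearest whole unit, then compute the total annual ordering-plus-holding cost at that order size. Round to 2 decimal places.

EOQ = √(2DS/H) = √(2 × 36,200 × 175 / 32)
    = √(395,937.50) ≈ 629.24 → Q = 629 units
Annual ordering cost = (D/Q)·S = (36,200/629) × 175 = €10,071.54
Annual holding cost  = (Q/2)·H = (629/2) × 32 = €10,064.00
Total = €10,071.54 + €10,064.00 = €20,135.54

€20,135.54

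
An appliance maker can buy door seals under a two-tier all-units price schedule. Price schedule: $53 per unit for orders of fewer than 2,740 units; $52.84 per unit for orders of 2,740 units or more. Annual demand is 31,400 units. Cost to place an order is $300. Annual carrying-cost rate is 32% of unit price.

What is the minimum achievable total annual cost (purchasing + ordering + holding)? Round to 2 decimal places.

$1,682,075.30

H₁ = 32%×$53 = $16.9600;  H₂ = 32%×$52.84 = $16.9088
EOQ₁ = √(2×31,400×300/16.9600) = 1,053.97  (< 2,740, feasible at tier 1)
EOQ₂ = √(2×31,400×300/16.9088) = 1,055.56  (< 2,740 → use Q = 2,740 at tier-2 price)
TC(tier 1 (EOQ₁), Q≈1,054.0) = $1,682,075.30
TC(tier 2, Q≈2,740.0) = $1,685,779.01
Minimum at tier 1 (EOQ₁): $1,682,075.30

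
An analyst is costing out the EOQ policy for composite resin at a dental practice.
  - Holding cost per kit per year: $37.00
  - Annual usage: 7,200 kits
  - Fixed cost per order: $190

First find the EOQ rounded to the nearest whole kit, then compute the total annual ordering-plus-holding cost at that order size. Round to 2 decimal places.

Q* = √(2·D·S / H) = √(2·7,200·190 / 37) = √73,945.9 ≈ 271.93 → Q = 272 kits
Orders/yr = 7,200/272 = 26.471; ordering cost = 26.471 × $190 = $5,029.41
Average inventory = 272/2 = 136; holding cost = 136 × $37 = $5,032.00
Total = $5,029.41 + $5,032.00 = $10,061.41

$10,061.41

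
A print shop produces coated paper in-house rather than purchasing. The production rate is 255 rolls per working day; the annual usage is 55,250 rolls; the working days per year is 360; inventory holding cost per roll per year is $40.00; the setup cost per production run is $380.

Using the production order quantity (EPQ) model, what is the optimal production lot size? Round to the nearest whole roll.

Daily demand d = 55,250/360 = 153.472; p = 255; 1 − d/p = 0.39815
EPQ = √(2DS / (H(1 − d/p)))
    = √(2 × 55,250 × 380 / (40 × 0.39815)) ≈ 1,623.76

1,624 rolls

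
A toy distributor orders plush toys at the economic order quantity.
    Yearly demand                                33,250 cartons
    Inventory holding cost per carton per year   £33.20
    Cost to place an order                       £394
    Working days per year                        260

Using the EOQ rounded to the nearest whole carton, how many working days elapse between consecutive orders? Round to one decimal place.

6.9 days

EOQ = √(2DS/H) = √(2 × 33,250 × 394 / 33.2)
    = √(789,186.75) ≈ 888.36 → Q = 888 cartons
T = Q/D × 260 days = 888/33,250 × 260 = 6.944 days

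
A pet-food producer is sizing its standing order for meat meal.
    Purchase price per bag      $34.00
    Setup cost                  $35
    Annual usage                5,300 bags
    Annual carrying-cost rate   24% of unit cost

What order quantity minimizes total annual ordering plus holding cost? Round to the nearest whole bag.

213 bags

Carrying cost H = $34 × 24% = $8.1600/bag/yr
EOQ = √(2DS/H) = √(2 × 5,300 × 35 / 8.16)
    = √(45,465.69) ≈ 213.23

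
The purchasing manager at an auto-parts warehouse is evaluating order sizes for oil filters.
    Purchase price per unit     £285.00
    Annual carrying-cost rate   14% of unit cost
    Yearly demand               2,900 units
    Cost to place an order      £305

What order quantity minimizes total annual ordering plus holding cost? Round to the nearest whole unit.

211 units

Holding cost per unit per year: H = 14% × £285 = £39.9000
EOQ = √(2DS/H) = √(2 × 2,900 × 305 / 39.9)
    = √(44,335.84) ≈ 210.56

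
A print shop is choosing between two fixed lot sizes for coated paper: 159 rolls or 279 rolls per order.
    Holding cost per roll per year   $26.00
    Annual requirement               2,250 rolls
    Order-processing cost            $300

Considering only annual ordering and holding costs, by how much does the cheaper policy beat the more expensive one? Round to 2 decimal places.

$265.93

TC(Q) = (D/Q)S + (Q/2)H
TC(159) = (2,250/159)×300 + (159/2)×26 = $6,312.28
TC(279) = (2,250/279)×300 + (279/2)×26 = $6,046.35
|ΔTC| = |$6,312.28 − $6,046.35| = $265.93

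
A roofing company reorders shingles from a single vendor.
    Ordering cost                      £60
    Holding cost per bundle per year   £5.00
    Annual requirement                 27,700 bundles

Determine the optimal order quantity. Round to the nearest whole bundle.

EOQ = √(2DS/H) = √(2 × 27,700 × 60 / 5)
    = √(664,800.00) ≈ 815.35

815 bundles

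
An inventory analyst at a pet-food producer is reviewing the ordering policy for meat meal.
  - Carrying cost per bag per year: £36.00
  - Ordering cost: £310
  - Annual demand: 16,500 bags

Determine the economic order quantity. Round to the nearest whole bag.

533 bags

2DS/H = 2·16,500·310/36 = 284,166.67
EOQ = √284,166.67 ≈ 533.07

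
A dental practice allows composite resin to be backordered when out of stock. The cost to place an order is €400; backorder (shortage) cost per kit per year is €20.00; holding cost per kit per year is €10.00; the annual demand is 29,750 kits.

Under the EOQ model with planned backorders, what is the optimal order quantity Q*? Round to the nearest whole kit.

Basic EOQ = √(2·29,750·400/10) = 1,542.725
Backorder adjustment √((H+b)/b) = √((10+20)/20) = 1.2247
Q* = 1,542.725 × 1.2247 ≈ 1,889.44

1,889 kits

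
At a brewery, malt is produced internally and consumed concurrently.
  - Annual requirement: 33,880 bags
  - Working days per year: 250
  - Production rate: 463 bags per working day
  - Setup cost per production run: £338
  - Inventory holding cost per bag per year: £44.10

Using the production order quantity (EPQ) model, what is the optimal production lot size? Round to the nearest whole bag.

d = 33,880/250 = 135.5200 bags/day;  effective holding cost H(1 − d/p) = 44.1·(1 − 135.5200/463) = 31.19194
Q* = √(2DS / H_eff) = √(2·33,880·338 / 31.19194) ≈ 856.89

857 bags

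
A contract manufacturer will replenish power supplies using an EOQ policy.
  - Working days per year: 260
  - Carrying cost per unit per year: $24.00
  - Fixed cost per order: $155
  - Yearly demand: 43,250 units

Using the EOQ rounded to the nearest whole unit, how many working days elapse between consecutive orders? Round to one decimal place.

Optimal lot size Q* = (2 × 43,250 × $155 / $24)^½ ≈ 747.43 → Q = 747 units
T = Q/D × 260 days = 747/43,250 × 260 = 4.491 days

4.5 days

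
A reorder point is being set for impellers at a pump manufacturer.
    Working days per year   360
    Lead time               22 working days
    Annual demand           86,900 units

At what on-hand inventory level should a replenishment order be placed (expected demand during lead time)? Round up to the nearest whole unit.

Daily demand d = 86,900 / 360 = 241.389 units/day
Demand during lead time = 241.389 × 22 = 5,310.56
Reorder point = 5,310.56 → round up

5,311 units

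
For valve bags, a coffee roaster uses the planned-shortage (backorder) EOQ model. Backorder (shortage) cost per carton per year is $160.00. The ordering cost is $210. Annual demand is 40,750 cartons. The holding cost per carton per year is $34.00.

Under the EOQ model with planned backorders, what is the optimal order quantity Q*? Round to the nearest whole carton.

781 cartons

Basic EOQ = √(2·40,750·210/34) = 709.494
Backorder adjustment √((H+b)/b) = √((34+160)/160) = 1.1011
Q* = 709.494 × 1.1011 ≈ 781.25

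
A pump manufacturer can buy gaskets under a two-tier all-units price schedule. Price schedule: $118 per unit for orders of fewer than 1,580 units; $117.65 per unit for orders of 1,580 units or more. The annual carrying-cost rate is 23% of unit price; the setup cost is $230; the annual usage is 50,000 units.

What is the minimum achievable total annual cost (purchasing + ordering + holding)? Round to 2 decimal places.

$5,911,155.49

H₁ = 23%×$118 = $27.1400;  H₂ = 23%×$117.65 = $27.0595
EOQ₁ = √(2×50,000×230/27.1400) = 920.57  (< 1,580, feasible at tier 1)
EOQ₂ = √(2×50,000×230/27.0595) = 921.94  (< 1,580 → use Q = 1,580 at tier-2 price)
TC(tier 1 (EOQ₁), Q≈920.6) = $5,924,984.40
TC(tier 2, Q≈1,580.0) = $5,911,155.49
Minimum at tier 2: $5,911,155.49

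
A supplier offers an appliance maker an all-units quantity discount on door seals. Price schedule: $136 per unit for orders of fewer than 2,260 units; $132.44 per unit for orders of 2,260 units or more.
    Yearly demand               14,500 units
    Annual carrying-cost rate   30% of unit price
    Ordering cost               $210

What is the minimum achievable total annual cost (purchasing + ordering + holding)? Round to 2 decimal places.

$1,966,624.51

H₁ = 30%×$136 = $40.8000;  H₂ = 30%×$132.44 = $39.7320
EOQ₁ = √(2×14,500×210/40.8000) = 386.35  (< 2,260, feasible at tier 1)
EOQ₂ = √(2×14,500×210/39.7320) = 391.51  (< 2,260 → use Q = 2,260 at tier-2 price)
TC(tier 1 (EOQ₁), Q≈386.3) = $1,987,762.99
TC(tier 2, Q≈2,260.0) = $1,966,624.51
Minimum at tier 2: $1,966,624.51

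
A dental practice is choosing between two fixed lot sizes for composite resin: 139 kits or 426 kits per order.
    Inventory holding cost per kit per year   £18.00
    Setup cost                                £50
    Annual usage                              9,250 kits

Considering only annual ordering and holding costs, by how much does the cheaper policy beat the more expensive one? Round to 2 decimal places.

£341.34

TC(Q) = (D/Q)S + (Q/2)H
TC(139) = (9,250/139)×50 + (139/2)×18 = £4,578.34
TC(426) = (9,250/426)×50 + (426/2)×18 = £4,919.68
Lots of 139 are cheaper by £341.34.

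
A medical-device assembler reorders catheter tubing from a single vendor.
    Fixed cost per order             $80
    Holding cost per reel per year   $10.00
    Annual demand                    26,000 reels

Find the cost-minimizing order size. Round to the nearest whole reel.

645 reels

Q* = √(2·D·S / H) = √(2·26,000·80 / 10) = √416,000.0 ≈ 644.98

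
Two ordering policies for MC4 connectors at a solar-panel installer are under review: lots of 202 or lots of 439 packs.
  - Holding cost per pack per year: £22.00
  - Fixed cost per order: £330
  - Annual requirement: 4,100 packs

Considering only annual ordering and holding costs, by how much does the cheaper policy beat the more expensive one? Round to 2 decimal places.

Annual cost at Q: ordering D·S/Q plus holding Q·H/2.
TC(202) = (4,100/202)×330 + (202/2)×22 = £8,920.02
TC(439) = (4,100/439)×330 + (439/2)×22 = £7,911.00
Lots of 439 are cheaper by £1,009.02.

£1,009.02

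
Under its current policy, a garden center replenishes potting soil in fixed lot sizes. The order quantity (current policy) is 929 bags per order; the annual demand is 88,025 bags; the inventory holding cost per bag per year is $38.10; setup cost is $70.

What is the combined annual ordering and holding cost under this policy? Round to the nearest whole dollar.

$24,330

Orders/yr = 88,025/929 = 94.752; ordering cost = 94.752 × $70 = $6,632.67
Average inventory = 929/2 = 464.5; holding cost = 464.5 × $38.1 = $17,697.45
Total = $6,632.67 + $17,697.45 = $24,330.12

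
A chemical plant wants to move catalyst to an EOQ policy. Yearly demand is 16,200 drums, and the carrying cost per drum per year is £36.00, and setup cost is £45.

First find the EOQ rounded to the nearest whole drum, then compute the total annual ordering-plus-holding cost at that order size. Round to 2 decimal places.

Q* = √(2·D·S / H) = √(2·16,200·45 / 36) = √40,500.0 ≈ 201.25 → Q = 201 drums
Annual ordering cost = (D/Q)·S = (16,200/201) × 45 = £3,626.87
Annual holding cost  = (Q/2)·H = (201/2) × 36 = £3,618.00
Total = £3,626.87 + £3,618.00 = £7,244.87

£7,244.87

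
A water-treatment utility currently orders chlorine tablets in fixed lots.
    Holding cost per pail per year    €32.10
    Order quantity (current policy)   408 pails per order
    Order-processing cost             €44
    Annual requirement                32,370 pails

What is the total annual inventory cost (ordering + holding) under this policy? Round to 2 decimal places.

€10,039.28

Orders/yr = 32,370/408 = 79.338; ordering cost = 79.338 × €44 = €3,490.88
Average inventory = 408/2 = 204; holding cost = 204 × €32.1 = €6,548.40
Total = €3,490.88 + €6,548.40 = €10,039.28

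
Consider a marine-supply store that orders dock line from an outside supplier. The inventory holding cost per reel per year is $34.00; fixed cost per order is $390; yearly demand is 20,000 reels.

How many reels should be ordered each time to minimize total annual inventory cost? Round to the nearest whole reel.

677 reels

EOQ = √(2DS/H) = √(2 × 20,000 × 390 / 34)
    = √(458,823.53) ≈ 677.37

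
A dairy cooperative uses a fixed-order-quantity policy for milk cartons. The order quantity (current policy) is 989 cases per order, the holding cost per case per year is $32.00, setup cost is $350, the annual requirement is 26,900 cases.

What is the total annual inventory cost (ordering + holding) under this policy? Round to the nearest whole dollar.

$25,344

Orders/yr = 26,900/989 = 27.199; ordering cost = 27.199 × $350 = $9,519.72
Average inventory = 989/2 = 494.5; holding cost = 494.5 × $32 = $15,824.00
Total = $9,519.72 + $15,824.00 = $25,343.72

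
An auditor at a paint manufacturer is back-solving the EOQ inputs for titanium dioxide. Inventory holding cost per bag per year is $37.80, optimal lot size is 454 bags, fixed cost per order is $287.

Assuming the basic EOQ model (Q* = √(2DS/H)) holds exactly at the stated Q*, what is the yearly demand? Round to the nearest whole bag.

13,573 bags per year

From Q* = √(2DS/H) ⇒ Q*² = 2DS/H.
D = Q²H / (2S) = 454² × 37.8 / (2 × 287) = 13,573.49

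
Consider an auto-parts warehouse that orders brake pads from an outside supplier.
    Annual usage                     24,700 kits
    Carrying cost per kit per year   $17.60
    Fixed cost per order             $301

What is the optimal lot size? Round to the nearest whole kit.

919 kits

Optimal lot size Q* = (2 × 24,700 × $301 / $17.6)^½ ≈ 919.16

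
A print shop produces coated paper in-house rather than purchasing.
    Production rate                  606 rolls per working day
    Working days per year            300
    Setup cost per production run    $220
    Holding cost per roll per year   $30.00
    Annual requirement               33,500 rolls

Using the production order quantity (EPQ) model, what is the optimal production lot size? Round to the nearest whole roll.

Daily demand d = 33,500/300 = 111.667; p = 606; 1 − d/p = 0.81573
EPQ = √(2DS / (H(1 − d/p)))
    = √(2 × 33,500 × 220 / (30 × 0.81573)) ≈ 776.09

776 rolls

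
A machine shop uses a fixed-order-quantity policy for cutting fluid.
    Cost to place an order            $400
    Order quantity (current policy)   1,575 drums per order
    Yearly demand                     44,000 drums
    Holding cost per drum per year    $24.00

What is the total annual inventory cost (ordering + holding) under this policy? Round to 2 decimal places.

$30,074.60

Orders/yr = 44,000/1,575 = 27.937; ordering cost = 27.937 × $400 = $11,174.60
Average inventory = 1,575/2 = 787.5; holding cost = 787.5 × $24 = $18,900.00
Total = $11,174.60 + $18,900.00 = $30,074.60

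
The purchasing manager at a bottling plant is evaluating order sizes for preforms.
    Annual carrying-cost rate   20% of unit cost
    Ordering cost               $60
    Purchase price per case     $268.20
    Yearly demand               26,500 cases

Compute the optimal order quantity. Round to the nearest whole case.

Holding cost per case per year: H = 20% × $268.2 = $53.6400
EOQ = √(2DS/H) = √(2 × 26,500 × 60 / 53.64)
    = √(59,284.12) ≈ 243.48

243 cases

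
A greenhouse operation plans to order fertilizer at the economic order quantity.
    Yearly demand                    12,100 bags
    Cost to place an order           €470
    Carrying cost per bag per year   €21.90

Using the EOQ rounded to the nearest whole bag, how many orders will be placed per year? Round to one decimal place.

2DS/H = 2·12,100·470/21.9 = 519,360.73
EOQ = √519,360.73 ≈ 720.67 → Q = 721
Orders per year = D/Q = 12,100 / 721 = 16.782

16.8 orders per year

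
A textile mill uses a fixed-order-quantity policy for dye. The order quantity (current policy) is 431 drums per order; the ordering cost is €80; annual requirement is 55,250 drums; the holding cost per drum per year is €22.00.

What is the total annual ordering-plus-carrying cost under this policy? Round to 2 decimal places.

€14,996.22

Annual ordering cost = (D/Q)·S = (55,250/431) × 80 = €10,255.22
Annual holding cost  = (Q/2)·H = (431/2) × 22 = €4,741.00
Total = €10,255.22 + €4,741.00 = €14,996.22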